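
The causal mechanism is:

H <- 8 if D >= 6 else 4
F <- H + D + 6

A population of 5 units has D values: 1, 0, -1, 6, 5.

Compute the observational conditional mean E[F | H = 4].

11.25

E[F|H=4] averages over only the 4 units with H=4 (D = 1, 0, -1, 5): F = 11, 10, 9, 15, mean 11.25.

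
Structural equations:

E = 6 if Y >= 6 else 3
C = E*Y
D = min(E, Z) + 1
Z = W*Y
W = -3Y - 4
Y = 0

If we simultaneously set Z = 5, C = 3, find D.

Setting Z = 5, C = 3 by intervention discards those variables' equations.
E = 6 if Y >= 6 else 3  [with Y=0]  = 3
D = min(E, Z) + 1  [with E=3, Z=5]  = 4

4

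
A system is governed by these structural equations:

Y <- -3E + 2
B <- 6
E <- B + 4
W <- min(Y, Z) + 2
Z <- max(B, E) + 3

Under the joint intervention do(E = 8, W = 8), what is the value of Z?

The joint intervention fixes E = 8, W = 8, removing each variable's own equation.
Z = max(B, E) + 3  [with B=6, E=8]  = 11

11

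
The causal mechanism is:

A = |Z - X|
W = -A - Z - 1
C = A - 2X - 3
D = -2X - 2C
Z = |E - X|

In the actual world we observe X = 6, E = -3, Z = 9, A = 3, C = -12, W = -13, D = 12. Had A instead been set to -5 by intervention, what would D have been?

The intervention breaks the incoming arrows to A: A = |Z - X| no longer applies, and A = -5.
C = A - 2X - 3  [with A=-5, X=6]  = -20
D = -2X - 2C  [with X=6, C=-20]  = 28

28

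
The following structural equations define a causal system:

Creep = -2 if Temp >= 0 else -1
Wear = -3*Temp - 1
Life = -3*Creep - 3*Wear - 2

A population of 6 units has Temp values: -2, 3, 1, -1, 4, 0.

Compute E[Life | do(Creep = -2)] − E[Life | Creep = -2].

The intervention sets Creep=-2 in all 6 units regardless of Temp. Recomputing Life per unit gives -11, 34, 16, -2, 43, 7; average 14.5.
Observing Creep=-2 restricts to units where Creep's equation naturally yields -2: Temp ∈ {3, 1, 4, 0}. In that subpopulation Life = 34, 16, 43, 7, mean 25.
Difference = 14.5 − 25 = -10.5.

-10.5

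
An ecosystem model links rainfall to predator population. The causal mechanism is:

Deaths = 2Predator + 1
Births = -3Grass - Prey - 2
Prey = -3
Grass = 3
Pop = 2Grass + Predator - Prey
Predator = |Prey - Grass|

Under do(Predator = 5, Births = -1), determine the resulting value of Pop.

14

Setting Predator = 5, Births = -1 by intervention discards those variables' equations.
Pop = 2Grass + Predator - Prey  [with Grass=3, Predator=5, Prey=-3]  = 14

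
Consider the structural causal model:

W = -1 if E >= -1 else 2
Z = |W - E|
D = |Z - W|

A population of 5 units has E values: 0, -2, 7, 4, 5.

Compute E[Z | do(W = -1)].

4.2

The intervention sets W=-1 in all 5 units regardless of E. Recomputing Z per unit gives 1, 1, 8, 5, 6; average 4.2.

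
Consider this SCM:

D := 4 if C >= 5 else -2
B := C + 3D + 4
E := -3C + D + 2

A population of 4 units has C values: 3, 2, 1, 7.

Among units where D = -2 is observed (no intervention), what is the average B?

0

Observing D=-2 restricts to units where D's equation naturally yields -2: C ∈ {3, 2, 1}. In that subpopulation B = 1, 0, -1, mean 0.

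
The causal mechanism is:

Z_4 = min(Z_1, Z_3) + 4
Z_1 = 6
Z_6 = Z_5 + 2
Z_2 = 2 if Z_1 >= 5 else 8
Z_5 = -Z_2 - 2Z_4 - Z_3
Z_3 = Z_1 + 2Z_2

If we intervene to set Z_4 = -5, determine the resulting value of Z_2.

The intervention breaks the incoming arrows to Z_4: Z_4 = min(Z_1, Z_3) + 4 no longer applies, and Z_4 = -5.
Since Z_2 is not a descendant of the intervened variable, it is unaffected.
Z_2 = 2 if Z_1 >= 5 else 8  [with Z_1=6]  = 2

2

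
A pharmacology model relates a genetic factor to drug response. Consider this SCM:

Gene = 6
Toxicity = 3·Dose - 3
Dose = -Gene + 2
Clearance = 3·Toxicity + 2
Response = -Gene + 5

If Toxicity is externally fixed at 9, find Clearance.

29

Intervening sets Toxicity = 9 and removes its equation (Toxicity = 3·Dose - 3).
Clearance = 3·Toxicity + 2  [with Toxicity=9]  = 29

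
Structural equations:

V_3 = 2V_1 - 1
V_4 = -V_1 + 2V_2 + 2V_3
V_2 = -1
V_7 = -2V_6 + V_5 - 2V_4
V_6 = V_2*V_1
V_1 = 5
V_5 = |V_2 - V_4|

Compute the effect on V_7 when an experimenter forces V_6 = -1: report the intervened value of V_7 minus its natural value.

Intervening sets V_6 = -1 and removes its equation (V_6 = V_2*V_1).
V_3 = 2V_1 - 1  [with V_1=5]  = 9
V_4 = -V_1 + 2V_2 + 2V_3  [with V_1=5, V_2=-1, V_3=9]  = 11
V_5 = |V_2 - V_4|  [with V_2=-1, V_4=11]  = 12
V_7 = -2V_6 + V_5 - 2V_4  [with V_6=-1, V_5=12, V_4=11]  = -8
Without intervention: V_3 = 2V_1 - 1  [with V_1=5]  = 9; V_4 = -V_1 + 2V_2 + 2V_3  [with V_1=5, V_2=-1, V_3=9]  = 11; V_5 = |V_2 - V_4|  [with V_2=-1, V_4=11]  = 12; V_6 = V_2*V_1  [with V_2=-1, V_1=5]  = -5; V_7 = -2V_6 + V_5 - 2V_4  [with V_6=-5, V_5=12, V_4=11]  = 0.
Change = -8 − 0 = -8.

-8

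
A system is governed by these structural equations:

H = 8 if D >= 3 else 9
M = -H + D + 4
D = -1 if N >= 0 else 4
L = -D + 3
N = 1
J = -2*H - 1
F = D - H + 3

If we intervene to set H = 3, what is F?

The intervention breaks the incoming arrows to H: H = 8 if D >= 3 else 9 no longer applies, and H = 3.
D = -1 if N >= 0 else 4  [with N=1]  = -1
F = D - H + 3  [with D=-1, H=3]  = -1

-1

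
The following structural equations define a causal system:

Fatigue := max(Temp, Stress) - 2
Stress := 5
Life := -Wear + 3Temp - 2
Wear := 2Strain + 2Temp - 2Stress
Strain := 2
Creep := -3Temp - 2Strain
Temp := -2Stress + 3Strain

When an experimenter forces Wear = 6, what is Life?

-20

Under do(Wear=6), the mechanism Wear := 2Strain + 2Temp - 2Stress is discarded; Wear is fixed at 6.
Temp = -2Stress + 3Strain  [with Stress=5, Strain=2]  = -4
Life = -Wear + 3Temp - 2  [with Wear=6, Temp=-4]  = -20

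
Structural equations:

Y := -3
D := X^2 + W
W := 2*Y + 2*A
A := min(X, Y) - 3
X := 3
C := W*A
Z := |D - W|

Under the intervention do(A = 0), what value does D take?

do(A=0) replaces the equation A := min(X, Y) - 3 with the constant A = 0.
W = 2*Y + 2*A  [with Y=-3, A=0]  = -6
D = X^2 + W  [with X=3, W=-6]  = 3

3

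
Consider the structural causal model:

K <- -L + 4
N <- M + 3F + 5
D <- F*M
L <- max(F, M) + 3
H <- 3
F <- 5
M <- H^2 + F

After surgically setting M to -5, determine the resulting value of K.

The intervention breaks the incoming arrows to M: M <- H^2 + F no longer applies, and M = -5.
L = max(F, M) + 3  [with F=5, M=-5]  = 8
K = -L + 4  [with L=8]  = -4

-4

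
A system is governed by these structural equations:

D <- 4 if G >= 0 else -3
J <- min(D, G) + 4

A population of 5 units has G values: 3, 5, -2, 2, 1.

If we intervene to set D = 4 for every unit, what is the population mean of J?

Under do(D=4), D's equation is replaced by D=4 for every unit. Per-unit J: 7, 8, 2, 6, 5. Mean = 5.6.

5.6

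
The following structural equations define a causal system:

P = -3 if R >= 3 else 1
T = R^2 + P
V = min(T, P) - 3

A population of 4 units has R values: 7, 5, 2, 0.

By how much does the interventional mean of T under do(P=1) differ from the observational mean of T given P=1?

Under do(P=1), P's equation is replaced by P=1 for every unit. Per-unit T: 50, 26, 5, 1. Mean = 20.5.
Conditioning on P=1 selects the 2 unit(s) with R ∈ {2, 0}. Their T values: 5, 1. Mean = 3.
Difference = 20.5 − 3 = 17.5.

17.5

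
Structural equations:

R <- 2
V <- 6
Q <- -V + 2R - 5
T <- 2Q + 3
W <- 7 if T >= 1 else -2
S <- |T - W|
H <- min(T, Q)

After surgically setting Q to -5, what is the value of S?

The intervention breaks the incoming arrows to Q: Q <- -V + 2R - 5 no longer applies, and Q = -5.
T = 2Q + 3  [with Q=-5]  = -7
W = 7 if T >= 1 else -2  [with T=-7]  = -2
S = |T - W|  [with T=-7, W=-2]  = 5

5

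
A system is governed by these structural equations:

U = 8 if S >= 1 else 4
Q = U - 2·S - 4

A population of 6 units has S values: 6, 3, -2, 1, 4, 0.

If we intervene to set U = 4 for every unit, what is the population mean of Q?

-4

Every unit gets U=4 under the intervention. Q values become -12, -6, 4, -2, -8, 0; E[Q|do(U=4)] = -4.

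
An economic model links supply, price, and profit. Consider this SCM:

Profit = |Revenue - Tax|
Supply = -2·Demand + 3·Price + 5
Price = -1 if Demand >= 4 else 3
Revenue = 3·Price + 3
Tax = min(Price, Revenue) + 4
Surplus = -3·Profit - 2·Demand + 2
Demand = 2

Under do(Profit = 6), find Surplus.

-20

Intervening sets Profit = 6 and removes its equation (Profit = |Revenue - Tax|).
Surplus = -3·Profit - 2·Demand + 2  [with Profit=6, Demand=2]  = -20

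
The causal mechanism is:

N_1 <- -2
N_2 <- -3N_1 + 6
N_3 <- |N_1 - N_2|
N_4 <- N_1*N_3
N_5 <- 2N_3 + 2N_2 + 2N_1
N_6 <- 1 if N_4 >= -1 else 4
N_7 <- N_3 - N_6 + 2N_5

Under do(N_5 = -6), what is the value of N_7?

-2

Under do(N_5=-6), the mechanism N_5 <- 2N_3 + 2N_2 + 2N_1 is discarded; N_5 is fixed at -6.
N_2 = -3N_1 + 6  [with N_1=-2]  = 12
N_3 = |N_1 - N_2|  [with N_1=-2, N_2=12]  = 14
N_4 = N_1*N_3  [with N_1=-2, N_3=14]  = -28
N_6 = 1 if N_4 >= -1 else 4  [with N_4=-28]  = 4
N_7 = N_3 - N_6 + 2N_5  [with N_3=14, N_6=4, N_5=-6]  = -2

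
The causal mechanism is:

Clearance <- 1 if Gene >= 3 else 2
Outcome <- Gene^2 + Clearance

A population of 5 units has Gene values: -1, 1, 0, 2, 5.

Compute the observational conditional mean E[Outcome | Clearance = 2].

Conditioning on Clearance=2 selects the 4 unit(s) with Gene ∈ {-1, 1, 0, 2}. Their Outcome values: 3, 3, 2, 6. Mean = 3.5.

3.5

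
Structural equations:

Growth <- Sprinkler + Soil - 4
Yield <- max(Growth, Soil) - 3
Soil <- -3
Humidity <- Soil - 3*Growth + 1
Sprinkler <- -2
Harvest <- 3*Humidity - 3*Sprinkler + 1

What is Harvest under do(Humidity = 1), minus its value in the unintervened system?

-72

Under do(Humidity=1), the mechanism Humidity <- Soil - 3*Growth + 1 is discarded; Humidity is fixed at 1.
Harvest = 3*Humidity - 3*Sprinkler + 1  [with Humidity=1, Sprinkler=-2]  = 10
Without intervention: Growth = Sprinkler + Soil - 4  [with Sprinkler=-2, Soil=-3]  = -9; Humidity = Soil - 3*Growth + 1  [with Soil=-3, Growth=-9]  = 25; Harvest = 3*Humidity - 3*Sprinkler + 1  [with Humidity=25, Sprinkler=-2]  = 82.
Change = 10 − 82 = -72.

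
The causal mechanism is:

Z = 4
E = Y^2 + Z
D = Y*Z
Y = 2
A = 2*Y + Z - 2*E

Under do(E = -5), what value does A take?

18

Intervening sets E = -5 and removes its equation (E = Y^2 + Z).
A = 2*Y + Z - 2*E  [with Y=2, Z=4, E=-5]  = 18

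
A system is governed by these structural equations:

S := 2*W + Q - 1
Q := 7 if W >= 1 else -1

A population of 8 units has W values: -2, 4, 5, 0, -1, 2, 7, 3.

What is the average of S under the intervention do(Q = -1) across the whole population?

Every unit gets Q=-1 under the intervention. S values become -6, 6, 8, -2, -4, 2, 12, 4; E[S|do(Q=-1)] = 2.5.

2.5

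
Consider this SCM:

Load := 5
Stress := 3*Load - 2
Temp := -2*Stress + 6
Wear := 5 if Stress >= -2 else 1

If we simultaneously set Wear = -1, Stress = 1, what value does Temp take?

Setting Wear = -1, Stress = 1 by intervention discards those variables' equations.
Temp = -2*Stress + 6  [with Stress=1]  = 4

4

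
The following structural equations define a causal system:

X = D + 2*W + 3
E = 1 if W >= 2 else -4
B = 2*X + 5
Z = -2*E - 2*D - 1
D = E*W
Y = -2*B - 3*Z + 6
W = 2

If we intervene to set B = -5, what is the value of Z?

-7

do(B=-5) replaces the equation B = 2*X + 5 with the constant B = -5.
Since Z is not a descendant of the intervened variable, it is unaffected.
E = 1 if W >= 2 else -4  [with W=2]  = 1
D = E*W  [with E=1, W=2]  = 2
Z = -2*E - 2*D - 1  [with E=1, D=2]  = -7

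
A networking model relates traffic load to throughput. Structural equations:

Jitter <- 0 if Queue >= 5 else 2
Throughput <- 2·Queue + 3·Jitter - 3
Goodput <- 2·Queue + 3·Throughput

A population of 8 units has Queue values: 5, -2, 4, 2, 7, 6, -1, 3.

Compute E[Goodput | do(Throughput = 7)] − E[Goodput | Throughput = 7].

-1

Every unit gets Throughput=7 under the intervention. Goodput values become 31, 17, 29, 25, 35, 33, 19, 27; E[Goodput|do(Throughput=7)] = 27.
E[Goodput|Throughput=7] averages over only the 2 units with Throughput=7 (Queue = 5, 2): Goodput = 31, 25, mean 28.
Difference = 27 − 28 = -1.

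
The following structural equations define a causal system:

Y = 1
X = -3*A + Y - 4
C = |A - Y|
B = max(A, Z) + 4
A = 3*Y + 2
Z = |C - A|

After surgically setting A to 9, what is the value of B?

13

Under do(A=9), the mechanism A = 3*Y + 2 is discarded; A is fixed at 9.
C = |A - Y|  [with A=9, Y=1]  = 8
Z = |C - A|  [with C=8, A=9]  = 1
B = max(A, Z) + 4  [with A=9, Z=1]  = 13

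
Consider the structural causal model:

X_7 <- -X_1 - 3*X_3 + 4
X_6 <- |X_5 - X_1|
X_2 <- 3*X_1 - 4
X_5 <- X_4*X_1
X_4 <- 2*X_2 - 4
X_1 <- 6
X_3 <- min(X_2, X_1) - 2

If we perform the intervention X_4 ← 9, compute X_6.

48

Under do(X_4=9), the mechanism X_4 <- 2*X_2 - 4 is discarded; X_4 is fixed at 9.
X_5 = X_4*X_1  [with X_4=9, X_1=6]  = 54
X_6 = |X_5 - X_1|  [with X_5=54, X_1=6]  = 48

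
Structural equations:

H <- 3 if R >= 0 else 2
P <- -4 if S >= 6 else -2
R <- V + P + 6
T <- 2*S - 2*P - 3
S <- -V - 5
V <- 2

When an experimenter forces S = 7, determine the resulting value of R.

Under do(S=7), the mechanism S <- -V - 5 is discarded; S is fixed at 7.
P = -4 if S >= 6 else -2  [with S=7]  = -4
R = V + P + 6  [with V=2, P=-4]  = 4

4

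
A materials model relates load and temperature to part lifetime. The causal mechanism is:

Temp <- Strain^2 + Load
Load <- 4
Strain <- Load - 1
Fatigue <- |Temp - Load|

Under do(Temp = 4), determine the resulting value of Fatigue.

The intervention breaks the incoming arrows to Temp: Temp <- Strain^2 + Load no longer applies, and Temp = 4.
Fatigue = |Temp - Load|  [with Temp=4, Load=4]  = 0

0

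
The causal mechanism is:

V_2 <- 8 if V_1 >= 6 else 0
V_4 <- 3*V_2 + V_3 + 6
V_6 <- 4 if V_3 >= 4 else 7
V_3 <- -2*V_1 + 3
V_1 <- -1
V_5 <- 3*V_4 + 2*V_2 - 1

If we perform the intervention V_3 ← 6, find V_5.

do(V_3=6) replaces the equation V_3 <- -2*V_1 + 3 with the constant V_3 = 6.
V_2 = 8 if V_1 >= 6 else 0  [with V_1=-1]  = 0
V_4 = 3*V_2 + V_3 + 6  [with V_2=0, V_3=6]  = 12
V_5 = 3*V_4 + 2*V_2 - 1  [with V_4=12, V_2=0]  = 35

35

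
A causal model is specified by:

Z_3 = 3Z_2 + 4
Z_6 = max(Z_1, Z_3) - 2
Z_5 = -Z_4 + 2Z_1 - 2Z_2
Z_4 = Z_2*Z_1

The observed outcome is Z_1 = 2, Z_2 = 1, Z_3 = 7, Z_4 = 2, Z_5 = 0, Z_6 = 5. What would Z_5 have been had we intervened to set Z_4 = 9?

-7

Intervening sets Z_4 = 9 and removes its equation (Z_4 = Z_2*Z_1).
Z_5 = -Z_4 + 2Z_1 - 2Z_2  [with Z_4=9, Z_1=2, Z_2=1]  = -7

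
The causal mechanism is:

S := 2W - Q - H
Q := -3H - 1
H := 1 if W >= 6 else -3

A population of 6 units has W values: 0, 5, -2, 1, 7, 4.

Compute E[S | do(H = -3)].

The intervention sets H=-3 in all 6 units regardless of W. Recomputing S per unit gives -5, 5, -9, -3, 9, 3; average 0.

0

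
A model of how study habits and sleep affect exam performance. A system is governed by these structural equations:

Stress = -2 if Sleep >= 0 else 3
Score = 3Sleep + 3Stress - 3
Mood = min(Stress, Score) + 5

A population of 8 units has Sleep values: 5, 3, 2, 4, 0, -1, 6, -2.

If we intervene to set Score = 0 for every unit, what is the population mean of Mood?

do(Score=0) breaks Score's dependence on Sleep. With Score=0 fixed, Mood across the units is 3, 3, 3, 3, 3, 5, 3, 5, mean 3.5.

3.5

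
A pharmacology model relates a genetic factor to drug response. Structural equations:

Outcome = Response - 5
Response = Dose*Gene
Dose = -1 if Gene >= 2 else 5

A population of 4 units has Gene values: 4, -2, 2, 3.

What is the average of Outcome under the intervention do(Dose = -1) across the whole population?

Under do(Dose=-1), Dose's equation is replaced by Dose=-1 for every unit. Per-unit Outcome: -9, -3, -7, -8. Mean = -6.75.

-6.75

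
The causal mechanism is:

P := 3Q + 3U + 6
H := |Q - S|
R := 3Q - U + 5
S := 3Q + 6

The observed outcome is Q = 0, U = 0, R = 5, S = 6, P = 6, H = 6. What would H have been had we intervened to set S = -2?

Under do(S=-2), the mechanism S := 3Q + 6 is discarded; S is fixed at -2.
H = |Q - S|  [with Q=0, S=-2]  = 2

2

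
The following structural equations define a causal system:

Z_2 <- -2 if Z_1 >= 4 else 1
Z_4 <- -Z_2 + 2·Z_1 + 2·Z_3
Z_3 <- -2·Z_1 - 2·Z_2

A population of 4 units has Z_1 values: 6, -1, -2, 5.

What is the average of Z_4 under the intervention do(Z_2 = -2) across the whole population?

The intervention sets Z_2=-2 in all 4 units regardless of Z_1. Recomputing Z_4 per unit gives -2, 12, 14, 0; average 6.

6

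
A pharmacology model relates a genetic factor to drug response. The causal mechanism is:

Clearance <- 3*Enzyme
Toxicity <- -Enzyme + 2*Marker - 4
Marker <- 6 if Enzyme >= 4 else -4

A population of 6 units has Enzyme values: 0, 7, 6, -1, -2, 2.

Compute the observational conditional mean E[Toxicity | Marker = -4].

-11.75

Observing Marker=-4 restricts to units where Marker's equation naturally yields -4: Enzyme ∈ {0, -1, -2, 2}. In that subpopulation Toxicity = -12, -11, -10, -14, mean -11.75.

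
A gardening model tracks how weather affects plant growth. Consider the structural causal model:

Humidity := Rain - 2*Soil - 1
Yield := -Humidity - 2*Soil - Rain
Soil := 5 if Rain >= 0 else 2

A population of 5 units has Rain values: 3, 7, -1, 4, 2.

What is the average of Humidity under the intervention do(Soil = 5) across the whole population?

-8

The intervention sets Soil=5 in all 5 units regardless of Rain. Recomputing Humidity per unit gives -8, -4, -12, -7, -9; average -8.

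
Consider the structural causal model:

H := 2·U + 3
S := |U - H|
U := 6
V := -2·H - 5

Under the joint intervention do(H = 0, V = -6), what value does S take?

6

Setting H = 0, V = -6 by intervention discards those variables' equations.
S = |U - H|  [with U=6, H=0]  = 6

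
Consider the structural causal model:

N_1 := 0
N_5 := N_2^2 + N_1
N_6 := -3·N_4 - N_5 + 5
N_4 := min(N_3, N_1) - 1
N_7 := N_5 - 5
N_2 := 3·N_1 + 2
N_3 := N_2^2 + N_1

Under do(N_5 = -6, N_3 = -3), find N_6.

23

The joint intervention fixes N_5 = -6, N_3 = -3, removing each variable's own equation.
N_4 = min(N_3, N_1) - 1  [with N_3=-3, N_1=0]  = -4
N_6 = -3·N_4 - N_5 + 5  [with N_4=-4, N_5=-6]  = 23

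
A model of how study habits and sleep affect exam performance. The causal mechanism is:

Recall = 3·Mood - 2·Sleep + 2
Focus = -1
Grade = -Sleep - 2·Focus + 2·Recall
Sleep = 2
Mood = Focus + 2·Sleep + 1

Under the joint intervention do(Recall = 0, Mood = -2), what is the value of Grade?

0

The joint intervention fixes Recall = 0, Mood = -2, removing each variable's own equation.
Grade = -Sleep - 2·Focus + 2·Recall  [with Sleep=2, Focus=-1, Recall=0]  = 0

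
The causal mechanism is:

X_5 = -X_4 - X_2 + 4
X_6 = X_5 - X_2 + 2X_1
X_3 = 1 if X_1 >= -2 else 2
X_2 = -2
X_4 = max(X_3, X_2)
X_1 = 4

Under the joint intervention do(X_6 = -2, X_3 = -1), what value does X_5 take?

Under do(X_6 = -2, X_3 = -1), each intervened variable's structural equation is replaced by its fixed value.
X_4 = max(X_3, X_2)  [with X_3=-1, X_2=-2]  = -1
X_5 = -X_4 - X_2 + 4  [with X_4=-1, X_2=-2]  = 7

7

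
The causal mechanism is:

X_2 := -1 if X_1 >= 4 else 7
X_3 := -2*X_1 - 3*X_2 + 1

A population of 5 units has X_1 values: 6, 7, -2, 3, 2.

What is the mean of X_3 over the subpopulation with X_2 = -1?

-9

Conditioning on X_2=-1 selects the 2 unit(s) with X_1 ∈ {6, 7}. Their X_3 values: -8, -10. Mean = -9.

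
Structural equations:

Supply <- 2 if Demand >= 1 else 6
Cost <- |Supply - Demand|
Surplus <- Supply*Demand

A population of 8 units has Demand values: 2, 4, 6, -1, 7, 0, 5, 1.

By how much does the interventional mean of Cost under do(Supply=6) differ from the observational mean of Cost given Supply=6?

The intervention sets Supply=6 in all 8 units regardless of Demand. Recomputing Cost per unit gives 4, 2, 0, 7, 1, 6, 1, 5; average 3.25.
Conditioning on Supply=6 selects the 2 unit(s) with Demand ∈ {-1, 0}. Their Cost values: 7, 6. Mean = 6.5.
Difference = 3.25 − 6.5 = -3.25.

-3.25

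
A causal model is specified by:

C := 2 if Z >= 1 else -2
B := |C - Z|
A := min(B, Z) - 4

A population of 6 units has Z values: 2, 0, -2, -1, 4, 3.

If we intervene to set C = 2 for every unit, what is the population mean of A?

The intervention sets C=2 in all 6 units regardless of Z. Recomputing A per unit gives -4, -4, -6, -5, -2, -3; average -4.

-4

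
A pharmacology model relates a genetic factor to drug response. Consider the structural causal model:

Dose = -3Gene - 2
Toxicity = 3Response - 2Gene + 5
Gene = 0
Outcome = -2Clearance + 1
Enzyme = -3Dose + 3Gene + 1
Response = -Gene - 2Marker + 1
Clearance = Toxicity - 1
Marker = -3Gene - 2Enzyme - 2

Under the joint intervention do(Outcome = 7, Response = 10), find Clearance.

34

Under do(Outcome = 7, Response = 10), each intervened variable's structural equation is replaced by its fixed value.
Toxicity = 3Response - 2Gene + 5  [with Response=10, Gene=0]  = 35
Clearance = Toxicity - 1  [with Toxicity=35]  = 34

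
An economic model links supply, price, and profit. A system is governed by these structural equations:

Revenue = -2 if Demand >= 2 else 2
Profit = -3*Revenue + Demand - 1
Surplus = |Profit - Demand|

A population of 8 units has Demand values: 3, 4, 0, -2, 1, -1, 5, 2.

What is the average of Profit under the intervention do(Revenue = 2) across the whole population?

Under do(Revenue=2), Revenue's equation is replaced by Revenue=2 for every unit. Per-unit Profit: -4, -3, -7, -9, -6, -8, -2, -5. Mean = -5.5.

-5.5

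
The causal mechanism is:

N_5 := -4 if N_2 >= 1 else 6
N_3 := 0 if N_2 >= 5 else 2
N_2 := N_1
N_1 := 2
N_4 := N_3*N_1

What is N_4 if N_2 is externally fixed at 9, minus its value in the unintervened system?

Under do(N_2=9), the mechanism N_2 := N_1 is discarded; N_2 is fixed at 9.
N_3 = 0 if N_2 >= 5 else 2  [with N_2=9]  = 0
N_4 = N_3*N_1  [with N_3=0, N_1=2]  = 0
Without intervention: N_2 = N_1  [with N_1=2]  = 2; N_3 = 0 if N_2 >= 5 else 2  [with N_2=2]  = 2; N_4 = N_3*N_1  [with N_3=2, N_1=2]  = 4.
Change = 0 − 4 = -4.

-4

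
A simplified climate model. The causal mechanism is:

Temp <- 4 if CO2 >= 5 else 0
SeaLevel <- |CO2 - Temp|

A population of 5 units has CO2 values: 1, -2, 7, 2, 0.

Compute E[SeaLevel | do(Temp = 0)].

2.4

The intervention sets Temp=0 in all 5 units regardless of CO2. Recomputing SeaLevel per unit gives 1, 2, 7, 2, 0; average 2.4.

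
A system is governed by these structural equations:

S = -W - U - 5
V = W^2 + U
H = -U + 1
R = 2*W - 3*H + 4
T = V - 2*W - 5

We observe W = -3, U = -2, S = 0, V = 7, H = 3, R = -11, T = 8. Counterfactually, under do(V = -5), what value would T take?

The intervention breaks the incoming arrows to V: V = W^2 + U no longer applies, and V = -5.
T = V - 2*W - 5  [with V=-5, W=-3]  = -4

-4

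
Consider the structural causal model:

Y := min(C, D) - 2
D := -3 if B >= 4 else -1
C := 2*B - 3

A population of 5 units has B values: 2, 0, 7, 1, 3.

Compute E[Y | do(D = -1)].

Under do(D=-1), D's equation is replaced by D=-1 for every unit. Per-unit Y: -3, -5, -3, -3, -3. Mean = -3.4.

-3.4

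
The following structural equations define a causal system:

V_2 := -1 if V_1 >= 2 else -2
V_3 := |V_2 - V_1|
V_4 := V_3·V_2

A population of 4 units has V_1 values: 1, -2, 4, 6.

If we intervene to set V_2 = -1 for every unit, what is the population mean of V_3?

The intervention sets V_2=-1 in all 4 units regardless of V_1. Recomputing V_3 per unit gives 2, 1, 5, 7; average 3.75.

3.75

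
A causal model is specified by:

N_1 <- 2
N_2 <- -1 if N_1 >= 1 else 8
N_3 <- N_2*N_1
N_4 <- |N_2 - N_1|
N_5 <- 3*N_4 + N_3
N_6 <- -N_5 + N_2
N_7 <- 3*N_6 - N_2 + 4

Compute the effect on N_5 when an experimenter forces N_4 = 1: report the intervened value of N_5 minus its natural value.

Intervening sets N_4 = 1 and removes its equation (N_4 <- |N_2 - N_1|).
N_2 = -1 if N_1 >= 1 else 8  [with N_1=2]  = -1
N_3 = N_2*N_1  [with N_2=-1, N_1=2]  = -2
N_5 = 3*N_4 + N_3  [with N_4=1, N_3=-2]  = 1
Without intervention: N_2 = -1 if N_1 >= 1 else 8  [with N_1=2]  = -1; N_3 = N_2*N_1  [with N_2=-1, N_1=2]  = -2; N_4 = |N_2 - N_1|  [with N_2=-1, N_1=2]  = 3; N_5 = 3*N_4 + N_3  [with N_4=3, N_3=-2]  = 7.
Change = 1 − 7 = -6.

-6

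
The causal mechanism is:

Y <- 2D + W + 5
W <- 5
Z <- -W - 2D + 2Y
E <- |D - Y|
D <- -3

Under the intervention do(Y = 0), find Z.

The intervention breaks the incoming arrows to Y: Y <- 2D + W + 5 no longer applies, and Y = 0.
Z = -W - 2D + 2Y  [with W=5, D=-3, Y=0]  = 1

1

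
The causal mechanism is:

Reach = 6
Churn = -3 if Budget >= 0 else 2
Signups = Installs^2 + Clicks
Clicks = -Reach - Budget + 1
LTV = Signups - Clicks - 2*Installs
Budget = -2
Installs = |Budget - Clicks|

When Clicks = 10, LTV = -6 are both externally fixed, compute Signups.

Setting Clicks = 10, LTV = -6 by intervention discards those variables' equations.
Installs = |Budget - Clicks|  [with Budget=-2, Clicks=10]  = 12
Signups = Installs^2 + Clicks  [with Installs=12, Clicks=10]  = 154

154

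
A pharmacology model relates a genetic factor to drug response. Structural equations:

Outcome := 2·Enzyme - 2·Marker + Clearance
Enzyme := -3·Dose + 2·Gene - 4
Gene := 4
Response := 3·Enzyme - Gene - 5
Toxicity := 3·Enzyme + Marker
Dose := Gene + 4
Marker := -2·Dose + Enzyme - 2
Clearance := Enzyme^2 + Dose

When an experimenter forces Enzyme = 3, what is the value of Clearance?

17

The intervention breaks the incoming arrows to Enzyme: Enzyme := -3·Dose + 2·Gene - 4 no longer applies, and Enzyme = 3.
Dose = Gene + 4  [with Gene=4]  = 8
Clearance = Enzyme^2 + Dose  [with Enzyme=3, Dose=8]  = 17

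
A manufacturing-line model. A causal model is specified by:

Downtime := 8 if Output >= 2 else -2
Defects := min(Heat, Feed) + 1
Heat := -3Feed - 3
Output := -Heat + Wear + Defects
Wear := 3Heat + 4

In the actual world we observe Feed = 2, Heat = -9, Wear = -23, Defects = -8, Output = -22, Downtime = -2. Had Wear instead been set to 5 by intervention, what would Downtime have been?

8

The intervention breaks the incoming arrows to Wear: Wear := 3Heat + 4 no longer applies, and Wear = 5.
Heat = -3Feed - 3  [with Feed=2]  = -9
Defects = min(Heat, Feed) + 1  [with Heat=-9, Feed=2]  = -8
Output = -Heat + Wear + Defects  [with Heat=-9, Wear=5, Defects=-8]  = 6
Downtime = 8 if Output >= 2 else -2  [with Output=6]  = 8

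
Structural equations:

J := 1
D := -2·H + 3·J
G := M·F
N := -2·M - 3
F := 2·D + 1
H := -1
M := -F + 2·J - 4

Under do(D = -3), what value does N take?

The intervention breaks the incoming arrows to D: D := -2·H + 3·J no longer applies, and D = -3.
F = 2·D + 1  [with D=-3]  = -5
M = -F + 2·J - 4  [with F=-5, J=1]  = 3
N = -2·M - 3  [with M=3]  = -9

-9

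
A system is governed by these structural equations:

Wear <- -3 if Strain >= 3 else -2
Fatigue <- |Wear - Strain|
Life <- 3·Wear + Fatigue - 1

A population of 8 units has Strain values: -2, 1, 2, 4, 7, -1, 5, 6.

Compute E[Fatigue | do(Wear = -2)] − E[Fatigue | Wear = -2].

2.75

Every unit gets Wear=-2 under the intervention. Fatigue values become 0, 3, 4, 6, 9, 1, 7, 8; E[Fatigue|do(Wear=-2)] = 4.75.
Conditioning on Wear=-2 selects the 4 unit(s) with Strain ∈ {-2, 1, 2, -1}. Their Fatigue values: 0, 3, 4, 1. Mean = 2.
Difference = 4.75 − 2 = 2.75.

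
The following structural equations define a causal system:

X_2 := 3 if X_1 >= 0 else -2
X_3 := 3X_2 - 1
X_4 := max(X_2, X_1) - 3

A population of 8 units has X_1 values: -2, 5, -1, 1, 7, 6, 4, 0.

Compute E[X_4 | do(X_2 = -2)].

do(X_2=-2) breaks X_2's dependence on X_1. With X_2=-2 fixed, X_4 across the units is -5, 2, -4, -2, 4, 3, 1, -3, mean -0.5.

-0.5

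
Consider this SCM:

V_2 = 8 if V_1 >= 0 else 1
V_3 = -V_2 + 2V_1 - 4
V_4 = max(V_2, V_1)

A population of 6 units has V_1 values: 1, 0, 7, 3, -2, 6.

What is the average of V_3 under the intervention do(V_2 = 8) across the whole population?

do(V_2=8) breaks V_2's dependence on V_1. With V_2=8 fixed, V_3 across the units is -10, -12, 2, -6, -16, 0, mean -7.

-7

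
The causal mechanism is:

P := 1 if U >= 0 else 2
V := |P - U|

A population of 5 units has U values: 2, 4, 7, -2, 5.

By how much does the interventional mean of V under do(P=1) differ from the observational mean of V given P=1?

do(P=1) breaks P's dependence on U. With P=1 fixed, V across the units is 1, 3, 6, 3, 4, mean 3.4.
Observing P=1 restricts to units where P's equation naturally yields 1: U ∈ {2, 4, 7, 5}. In that subpopulation V = 1, 3, 6, 4, mean 3.5.
Difference = 3.4 − 3.5 = -0.1.

-0.1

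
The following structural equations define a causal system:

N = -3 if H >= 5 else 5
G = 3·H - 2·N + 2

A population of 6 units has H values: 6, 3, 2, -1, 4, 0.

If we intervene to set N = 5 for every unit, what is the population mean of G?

-1

The intervention sets N=5 in all 6 units regardless of H. Recomputing G per unit gives 10, 1, -2, -11, 4, -8; average -1.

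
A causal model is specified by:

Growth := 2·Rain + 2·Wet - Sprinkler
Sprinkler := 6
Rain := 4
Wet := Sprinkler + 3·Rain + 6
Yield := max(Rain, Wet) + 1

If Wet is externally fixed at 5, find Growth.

The intervention breaks the incoming arrows to Wet: Wet := Sprinkler + 3·Rain + 6 no longer applies, and Wet = 5.
Growth = 2·Rain + 2·Wet - Sprinkler  [with Rain=4, Wet=5, Sprinkler=6]  = 12

12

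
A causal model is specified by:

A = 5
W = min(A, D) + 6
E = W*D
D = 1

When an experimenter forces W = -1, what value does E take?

-1

The intervention breaks the incoming arrows to W: W = min(A, D) + 6 no longer applies, and W = -1.
E = W*D  [with W=-1, D=1]  = -1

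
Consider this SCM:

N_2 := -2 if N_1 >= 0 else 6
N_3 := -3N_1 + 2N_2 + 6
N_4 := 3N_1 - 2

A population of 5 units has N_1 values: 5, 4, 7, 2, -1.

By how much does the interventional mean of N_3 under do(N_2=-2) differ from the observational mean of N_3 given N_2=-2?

3.3

Every unit gets N_2=-2 under the intervention. N_3 values become -13, -10, -19, -4, 5; E[N_3|do(N_2=-2)] = -8.2.
Observing N_2=-2 restricts to units where N_2's equation naturally yields -2: N_1 ∈ {5, 4, 7, 2}. In that subpopulation N_3 = -13, -10, -19, -4, mean -11.5.
Difference = -8.2 − (-11.5) = 3.3.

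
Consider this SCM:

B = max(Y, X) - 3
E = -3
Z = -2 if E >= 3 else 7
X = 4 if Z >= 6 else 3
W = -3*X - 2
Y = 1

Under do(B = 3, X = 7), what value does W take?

Setting B = 3, X = 7 by intervention discards those variables' equations.
W = -3*X - 2  [with X=7]  = -23

-23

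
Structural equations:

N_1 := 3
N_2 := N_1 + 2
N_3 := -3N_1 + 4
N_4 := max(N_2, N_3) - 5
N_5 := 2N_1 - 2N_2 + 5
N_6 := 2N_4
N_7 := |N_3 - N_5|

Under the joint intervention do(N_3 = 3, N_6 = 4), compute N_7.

Under do(N_3 = 3, N_6 = 4), each intervened variable's structural equation is replaced by its fixed value.
N_2 = N_1 + 2  [with N_1=3]  = 5
N_5 = 2N_1 - 2N_2 + 5  [with N_1=3, N_2=5]  = 1
N_7 = |N_3 - N_5|  [with N_3=3, N_5=1]  = 2

2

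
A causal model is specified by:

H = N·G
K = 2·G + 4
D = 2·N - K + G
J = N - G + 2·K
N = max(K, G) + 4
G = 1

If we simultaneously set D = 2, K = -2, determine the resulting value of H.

5

The joint intervention fixes D = 2, K = -2, removing each variable's own equation.
N = max(K, G) + 4  [with K=-2, G=1]  = 5
H = N·G  [with N=5, G=1]  = 5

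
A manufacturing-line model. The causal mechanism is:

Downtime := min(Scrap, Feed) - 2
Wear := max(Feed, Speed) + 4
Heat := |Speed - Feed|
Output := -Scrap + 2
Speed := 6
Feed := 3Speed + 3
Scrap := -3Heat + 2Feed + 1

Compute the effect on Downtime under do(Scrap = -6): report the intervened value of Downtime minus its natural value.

-4

Under do(Scrap=-6), the mechanism Scrap := -3Heat + 2Feed + 1 is discarded; Scrap is fixed at -6.
Feed = 3Speed + 3  [with Speed=6]  = 21
Downtime = min(Scrap, Feed) - 2  [with Scrap=-6, Feed=21]  = -8
Without intervention: Feed = 3Speed + 3  [with Speed=6]  = 21; Heat = |Speed - Feed|  [with Speed=6, Feed=21]  = 15; Scrap = -3Heat + 2Feed + 1  [with Heat=15, Feed=21]  = -2; Downtime = min(Scrap, Feed) - 2  [with Scrap=-2, Feed=21]  = -4.
Change = -8 − (-4) = -4.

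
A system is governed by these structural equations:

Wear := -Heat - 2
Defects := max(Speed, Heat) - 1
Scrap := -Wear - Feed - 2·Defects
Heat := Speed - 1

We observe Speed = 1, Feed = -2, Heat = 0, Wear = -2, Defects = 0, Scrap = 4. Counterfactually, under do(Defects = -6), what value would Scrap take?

The intervention breaks the incoming arrows to Defects: Defects := max(Speed, Heat) - 1 no longer applies, and Defects = -6.
Heat = Speed - 1  [with Speed=1]  = 0
Wear = -Heat - 2  [with Heat=0]  = -2
Scrap = -Wear - Feed - 2·Defects  [with Wear=-2, Feed=-2, Defects=-6]  = 16

16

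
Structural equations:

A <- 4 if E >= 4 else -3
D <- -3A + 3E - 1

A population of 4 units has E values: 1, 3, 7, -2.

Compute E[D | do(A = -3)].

14.75

do(A=-3) breaks A's dependence on E. With A=-3 fixed, D across the units is 11, 17, 29, 2, mean 14.75.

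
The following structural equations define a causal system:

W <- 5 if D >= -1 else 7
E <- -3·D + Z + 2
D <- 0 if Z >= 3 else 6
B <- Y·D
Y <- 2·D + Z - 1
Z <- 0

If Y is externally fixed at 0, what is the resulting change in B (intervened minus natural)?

-66

Intervening sets Y = 0 and removes its equation (Y <- 2·D + Z - 1).
D = 0 if Z >= 3 else 6  [with Z=0]  = 6
B = Y·D  [with Y=0, D=6]  = 0
Without intervention: D = 0 if Z >= 3 else 6  [with Z=0]  = 6; Y = 2·D + Z - 1  [with D=6, Z=0]  = 11; B = Y·D  [with Y=11, D=6]  = 66.
Change = 0 − 66 = -66.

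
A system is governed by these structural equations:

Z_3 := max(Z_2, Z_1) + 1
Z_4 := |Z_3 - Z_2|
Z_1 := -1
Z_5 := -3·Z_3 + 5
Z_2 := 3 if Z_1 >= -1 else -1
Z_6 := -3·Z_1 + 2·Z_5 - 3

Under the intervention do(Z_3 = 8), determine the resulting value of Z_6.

The intervention breaks the incoming arrows to Z_3: Z_3 := max(Z_2, Z_1) + 1 no longer applies, and Z_3 = 8.
Z_5 = -3·Z_3 + 5  [with Z_3=8]  = -19
Z_6 = -3·Z_1 + 2·Z_5 - 3  [with Z_1=-1, Z_5=-19]  = -38

-38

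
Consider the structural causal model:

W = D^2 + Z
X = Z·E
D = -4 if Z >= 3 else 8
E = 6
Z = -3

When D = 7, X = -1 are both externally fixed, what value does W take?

Setting D = 7, X = -1 by intervention discards those variables' equations.
W = D^2 + Z  [with D=7, Z=-3]  = 46

46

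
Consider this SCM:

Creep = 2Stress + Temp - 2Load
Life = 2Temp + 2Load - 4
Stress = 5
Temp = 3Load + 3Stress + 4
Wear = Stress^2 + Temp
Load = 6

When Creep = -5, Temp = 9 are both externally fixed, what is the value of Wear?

The joint intervention fixes Creep = -5, Temp = 9, removing each variable's own equation.
Wear = Stress^2 + Temp  [with Stress=5, Temp=9]  = 34

34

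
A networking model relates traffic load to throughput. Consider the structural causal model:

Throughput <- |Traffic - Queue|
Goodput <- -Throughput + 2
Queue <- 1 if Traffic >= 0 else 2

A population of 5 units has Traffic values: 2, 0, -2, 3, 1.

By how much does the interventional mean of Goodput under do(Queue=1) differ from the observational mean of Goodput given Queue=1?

-0.4

do(Queue=1) breaks Queue's dependence on Traffic. With Queue=1 fixed, Goodput across the units is 1, 1, -1, 0, 2, mean 0.6.
E[Goodput|Queue=1] averages over only the 4 units with Queue=1 (Traffic = 2, 0, 3, 1): Goodput = 1, 1, 0, 2, mean 1.
Difference = 0.6 − 1 = -0.4.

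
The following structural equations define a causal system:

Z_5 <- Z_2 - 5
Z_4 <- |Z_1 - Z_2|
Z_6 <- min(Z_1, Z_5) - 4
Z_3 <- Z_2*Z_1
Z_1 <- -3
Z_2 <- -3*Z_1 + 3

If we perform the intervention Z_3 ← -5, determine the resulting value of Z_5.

7

do(Z_3=-5) replaces the equation Z_3 <- Z_2*Z_1 with the constant Z_3 = -5.
Z_5 is not downstream of the intervention, so its value is determined by the original equations.
Z_2 = -3*Z_1 + 3  [with Z_1=-3]  = 12
Z_5 = Z_2 - 5  [with Z_2=12]  = 7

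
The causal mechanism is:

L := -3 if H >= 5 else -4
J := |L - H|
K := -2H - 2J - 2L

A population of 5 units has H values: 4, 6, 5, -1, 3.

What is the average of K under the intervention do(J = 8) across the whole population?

-15.6

The intervention sets J=8 in all 5 units regardless of H. Recomputing K per unit gives -16, -22, -20, -6, -14; average -15.6.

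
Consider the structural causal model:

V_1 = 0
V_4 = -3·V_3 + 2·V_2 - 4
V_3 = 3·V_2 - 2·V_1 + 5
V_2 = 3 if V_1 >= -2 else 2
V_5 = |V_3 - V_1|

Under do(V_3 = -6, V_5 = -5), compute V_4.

The joint intervention fixes V_3 = -6, V_5 = -5, removing each variable's own equation.
V_2 = 3 if V_1 >= -2 else 2  [with V_1=0]  = 3
V_4 = -3·V_3 + 2·V_2 - 4  [with V_3=-6, V_2=3]  = 20

20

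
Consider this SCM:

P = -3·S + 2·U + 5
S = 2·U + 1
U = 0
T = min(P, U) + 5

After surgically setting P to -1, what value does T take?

4

The intervention breaks the incoming arrows to P: P = -3·S + 2·U + 5 no longer applies, and P = -1.
T = min(P, U) + 5  [with P=-1, U=0]  = 4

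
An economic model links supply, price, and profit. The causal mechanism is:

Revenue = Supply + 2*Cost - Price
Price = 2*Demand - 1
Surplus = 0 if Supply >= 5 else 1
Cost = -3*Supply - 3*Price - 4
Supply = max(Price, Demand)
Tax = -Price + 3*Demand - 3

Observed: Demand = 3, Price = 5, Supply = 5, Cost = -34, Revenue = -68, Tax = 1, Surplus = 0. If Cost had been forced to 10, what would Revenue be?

Intervening sets Cost = 10 and removes its equation (Cost = -3*Supply - 3*Price - 4).
Price = 2*Demand - 1  [with Demand=3]  = 5
Supply = max(Price, Demand)  [with Price=5, Demand=3]  = 5
Revenue = Supply + 2*Cost - Price  [with Supply=5, Cost=10, Price=5]  = 20

20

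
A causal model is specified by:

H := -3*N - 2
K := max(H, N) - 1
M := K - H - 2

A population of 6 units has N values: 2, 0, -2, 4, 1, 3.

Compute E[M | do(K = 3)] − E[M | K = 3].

1

do(K=3) breaks K's dependence on N. With K=3 fixed, M across the units is 9, 3, -3, 15, 6, 12, mean 7.
Conditioning on K=3 selects the 2 unit(s) with N ∈ {-2, 4}. Their M values: -3, 15. Mean = 6.
Difference = 7 − 6 = 1.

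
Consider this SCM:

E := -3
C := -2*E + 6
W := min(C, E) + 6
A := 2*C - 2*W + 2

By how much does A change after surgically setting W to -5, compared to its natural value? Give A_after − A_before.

The intervention breaks the incoming arrows to W: W := min(C, E) + 6 no longer applies, and W = -5.
C = -2*E + 6  [with E=-3]  = 12
A = 2*C - 2*W + 2  [with C=12, W=-5]  = 36
Without intervention: C = -2*E + 6  [with E=-3]  = 12; W = min(C, E) + 6  [with C=12, E=-3]  = 3; A = 2*C - 2*W + 2  [with C=12, W=3]  = 20.
Change = 36 − 20 = 16.

16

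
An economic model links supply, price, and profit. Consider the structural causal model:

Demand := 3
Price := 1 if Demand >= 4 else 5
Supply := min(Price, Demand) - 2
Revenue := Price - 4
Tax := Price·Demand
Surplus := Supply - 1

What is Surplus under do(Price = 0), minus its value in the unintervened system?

Under do(Price=0), the mechanism Price := 1 if Demand >= 4 else 5 is discarded; Price is fixed at 0.
Supply = min(Price, Demand) - 2  [with Price=0, Demand=3]  = -2
Surplus = Supply - 1  [with Supply=-2]  = -3
Without intervention: Price = 1 if Demand >= 4 else 5  [with Demand=3]  = 5; Supply = min(Price, Demand) - 2  [with Price=5, Demand=3]  = 1; Surplus = Supply - 1  [with Supply=1]  = 0.
Change = -3 − 0 = -3.

-3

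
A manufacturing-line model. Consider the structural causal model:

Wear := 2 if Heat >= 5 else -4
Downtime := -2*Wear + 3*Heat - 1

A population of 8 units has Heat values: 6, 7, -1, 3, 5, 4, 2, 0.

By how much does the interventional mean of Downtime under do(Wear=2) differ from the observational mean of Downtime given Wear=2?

-8.25

The intervention sets Wear=2 in all 8 units regardless of Heat. Recomputing Downtime per unit gives 13, 16, -8, 4, 10, 7, 1, -5; average 4.75.
Observing Wear=2 restricts to units where Wear's equation naturally yields 2: Heat ∈ {6, 7, 5}. In that subpopulation Downtime = 13, 16, 10, mean 13.
Difference = 4.75 − 13 = -8.25.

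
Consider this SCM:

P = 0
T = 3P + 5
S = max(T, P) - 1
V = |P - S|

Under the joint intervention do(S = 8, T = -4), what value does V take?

The joint intervention fixes S = 8, T = -4, removing each variable's own equation.
V = |P - S|  [with P=0, S=8]  = 8

8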